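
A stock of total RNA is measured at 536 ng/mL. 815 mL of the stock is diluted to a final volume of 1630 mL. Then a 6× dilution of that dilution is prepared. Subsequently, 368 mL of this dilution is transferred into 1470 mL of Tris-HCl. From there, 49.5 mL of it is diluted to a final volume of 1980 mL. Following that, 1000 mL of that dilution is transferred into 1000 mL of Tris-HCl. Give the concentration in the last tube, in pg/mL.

Overall dilution factor = 2 × 6 × 4.995 × 40 × 2 = 4795.
536 ng/mL / 4795 = 0.112 ng/mL = 112 pg/mL.

112 pg/mL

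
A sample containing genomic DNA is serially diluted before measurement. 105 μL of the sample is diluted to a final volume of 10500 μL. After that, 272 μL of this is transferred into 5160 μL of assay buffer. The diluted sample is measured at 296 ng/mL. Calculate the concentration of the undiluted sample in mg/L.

591 mg/L

Overall dilution factor = 100 × 19.97 = 1997.
Original = 296 ng/mL × 1997 = 5.91 × 10⁵ ng/mL = 591 mg/L.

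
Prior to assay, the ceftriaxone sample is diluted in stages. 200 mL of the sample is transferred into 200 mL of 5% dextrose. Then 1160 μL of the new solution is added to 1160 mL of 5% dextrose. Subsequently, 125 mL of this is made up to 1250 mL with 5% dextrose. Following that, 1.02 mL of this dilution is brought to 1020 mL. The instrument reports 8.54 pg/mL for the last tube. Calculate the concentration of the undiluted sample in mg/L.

171 mg/L

Overall dilution factor = 2 × 1001 × 10 × 1000 = 2.00 × 10⁷.
Original = 8.54 pg/mL × 2.00 × 10⁷ = 1.71 × 10⁸ pg/mL = 171 mg/L.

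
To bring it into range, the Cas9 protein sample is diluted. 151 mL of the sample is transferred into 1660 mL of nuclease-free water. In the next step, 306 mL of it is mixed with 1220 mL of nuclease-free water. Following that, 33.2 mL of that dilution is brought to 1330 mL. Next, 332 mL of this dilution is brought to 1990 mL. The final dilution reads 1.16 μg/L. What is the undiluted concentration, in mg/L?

Overall dilution factor = 11.99 × 4.987 × 40.06 × 5.994 = 1.44 × 10⁴.
Original = 1.16 μg/L × 1.44 × 10⁴ = 1.67 × 10⁴ μg/L = 16.7 mg/L.

16.7 mg/L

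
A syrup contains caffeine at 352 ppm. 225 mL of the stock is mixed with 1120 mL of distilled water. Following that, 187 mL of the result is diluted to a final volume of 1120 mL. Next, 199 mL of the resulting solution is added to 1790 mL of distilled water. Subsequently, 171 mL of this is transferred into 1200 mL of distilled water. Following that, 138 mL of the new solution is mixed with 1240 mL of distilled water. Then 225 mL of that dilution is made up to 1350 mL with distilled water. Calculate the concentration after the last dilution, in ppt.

2050 ppt

Overall dilution factor = 5.978 × 5.989 × 9.995 × 8.018 × 9.986 × 6 = 1.72 × 10⁵.
352 ppm / 1.72 × 10⁵ = 2.05 × 10⁻³ ppm = 2050 ppt.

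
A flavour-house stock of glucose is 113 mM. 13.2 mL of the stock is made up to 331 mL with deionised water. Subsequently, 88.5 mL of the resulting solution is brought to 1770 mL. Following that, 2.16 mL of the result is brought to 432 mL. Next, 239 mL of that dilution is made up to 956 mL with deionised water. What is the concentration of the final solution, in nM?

282 nM

Overall dilution factor = 25.08 × 20 × 200 × 4 = 4.01 × 10⁵.
113 mM / 4.01 × 10⁵ = 2.82 × 10⁻⁴ mM = 282 nM.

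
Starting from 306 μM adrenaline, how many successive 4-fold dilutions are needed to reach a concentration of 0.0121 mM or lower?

3

Need 4ⁿ ≥ 25.3, so n ≥ log(25.3)/log(4) = 2.33.
Minimum whole steps: n = 3.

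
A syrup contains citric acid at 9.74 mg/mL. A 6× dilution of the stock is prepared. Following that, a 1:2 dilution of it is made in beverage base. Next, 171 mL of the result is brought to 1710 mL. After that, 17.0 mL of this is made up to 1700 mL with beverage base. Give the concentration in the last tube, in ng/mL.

812 ng/mL

Overall dilution factor = 6 × 2 × 10 × 100 = 1.20 × 10⁴.
9.74 mg/mL / 1.20 × 10⁴ = 8.12 × 10⁻⁴ mg/mL = 812 ng/mL.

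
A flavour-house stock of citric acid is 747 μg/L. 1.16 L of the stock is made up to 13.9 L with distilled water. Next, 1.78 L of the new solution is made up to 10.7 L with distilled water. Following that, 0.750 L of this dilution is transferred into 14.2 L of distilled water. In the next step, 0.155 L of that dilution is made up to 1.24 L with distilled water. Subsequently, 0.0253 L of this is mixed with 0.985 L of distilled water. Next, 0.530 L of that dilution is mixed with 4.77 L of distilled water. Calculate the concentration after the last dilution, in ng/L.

0.163 ng/L

Overall dilution factor = 11.98 × 6.011 × 19.93 × 8 × 39.93 × 10 = 4.59 × 10⁶.
747 μg/L / 4.59 × 10⁶ = 1.63 × 10⁻⁴ μg/L = 0.163 ng/L.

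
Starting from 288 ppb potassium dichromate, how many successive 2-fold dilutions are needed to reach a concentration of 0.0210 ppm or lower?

Need 2ⁿ ≥ 13.7, so n ≥ log(13.7)/log(2) = 3.78.
Minimum whole steps: n = 4.

4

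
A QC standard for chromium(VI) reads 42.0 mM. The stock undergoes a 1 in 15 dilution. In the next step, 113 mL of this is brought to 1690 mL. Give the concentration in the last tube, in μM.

Overall dilution factor = 15 × 14.96 = 224.
42.0 mM / 224 = 0.187 mM = 187 μM.

187 μM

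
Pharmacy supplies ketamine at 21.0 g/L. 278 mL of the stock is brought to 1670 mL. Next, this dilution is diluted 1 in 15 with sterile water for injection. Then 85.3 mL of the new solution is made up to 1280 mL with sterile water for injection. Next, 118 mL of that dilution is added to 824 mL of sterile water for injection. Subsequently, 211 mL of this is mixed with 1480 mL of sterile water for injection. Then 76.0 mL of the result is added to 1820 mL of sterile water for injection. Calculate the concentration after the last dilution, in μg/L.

Overall dilution factor = 6.007 × 15 × 15.01 × 7.983 × 8.014 × 24.95 = 2.16 × 10⁶.
21.0 g/L / 2.16 × 10⁶ = 9.73 × 10⁻⁶ g/L = 9.73 μg/L.

9.73 μg/L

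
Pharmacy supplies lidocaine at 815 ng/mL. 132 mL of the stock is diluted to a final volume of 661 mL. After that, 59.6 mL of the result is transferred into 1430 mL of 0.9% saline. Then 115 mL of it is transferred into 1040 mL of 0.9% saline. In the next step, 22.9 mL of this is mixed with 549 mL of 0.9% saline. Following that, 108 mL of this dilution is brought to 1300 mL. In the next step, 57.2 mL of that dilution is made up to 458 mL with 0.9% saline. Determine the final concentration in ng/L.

Overall dilution factor = 5.008 × 24.99 × 10.04 × 24.97 × 12.04 × 8.007 = 3.03 × 10⁶.
815 ng/mL / 3.03 × 10⁶ = 2.69 × 10⁻⁴ ng/mL = 0.269 ng/L.

0.269 ng/L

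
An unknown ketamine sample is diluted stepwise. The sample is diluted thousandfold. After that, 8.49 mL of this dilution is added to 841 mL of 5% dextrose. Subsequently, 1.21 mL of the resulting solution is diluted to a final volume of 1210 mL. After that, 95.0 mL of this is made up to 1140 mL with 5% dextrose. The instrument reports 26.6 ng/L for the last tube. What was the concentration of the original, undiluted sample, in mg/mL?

Overall dilution factor = 1000 × 100.1 × 1000 × 12 = 1.20 × 10⁹.
Original = 26.6 ng/L × 1.20 × 10⁹ = 3.19 × 10¹⁰ ng/L = 31.9 mg/mL.

31.9 mg/mL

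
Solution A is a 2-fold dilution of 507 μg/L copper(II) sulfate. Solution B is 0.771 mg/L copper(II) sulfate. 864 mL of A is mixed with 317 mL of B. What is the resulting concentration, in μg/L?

392 μg/L

C_A = 507 μg/L / 2 = 254 μg/L.
C_B = 0.771 mg/L = 771 μg/L.
C_mix = (C_A·V_A + C_B·V_B)/(V_A + V_B) = (254×864 + 771×317) / 1181 = 392 μg/L.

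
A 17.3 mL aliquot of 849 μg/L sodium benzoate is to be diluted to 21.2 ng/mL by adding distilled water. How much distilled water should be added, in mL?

676 mL

21.2 ng/mL = 21.2 μg/L.
V₂ = C₁V₁/C₂ = 849 × 17.3 / 21.2 = 693 mL.
Diluent to add = V₂ − V₁ = 693 − 17.3 = 676 mL.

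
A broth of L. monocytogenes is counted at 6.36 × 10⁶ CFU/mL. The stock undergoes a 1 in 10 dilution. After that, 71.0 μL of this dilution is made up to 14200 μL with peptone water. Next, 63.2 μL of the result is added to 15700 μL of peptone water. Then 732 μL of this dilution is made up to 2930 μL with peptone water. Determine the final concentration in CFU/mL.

3.19 CFU/mL

Overall dilution factor = 10 × 200 × 249.4 × 4.003 = 2.00 × 10⁶.
6.36 × 10⁶ CFU/mL / 2.00 × 10⁶ = 3.19 CFU/mL.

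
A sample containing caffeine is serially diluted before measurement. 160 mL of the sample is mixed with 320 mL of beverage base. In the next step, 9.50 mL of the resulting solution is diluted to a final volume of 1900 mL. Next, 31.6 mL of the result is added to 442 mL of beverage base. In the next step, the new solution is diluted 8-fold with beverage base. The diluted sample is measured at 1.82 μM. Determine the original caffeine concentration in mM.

131 mM

Overall dilution factor = 3 × 200 × 14.99 × 8 = 7.19 × 10⁴.
Original = 1.82 μM × 7.19 × 10⁴ = 1.31 × 10⁵ μM = 131 mM.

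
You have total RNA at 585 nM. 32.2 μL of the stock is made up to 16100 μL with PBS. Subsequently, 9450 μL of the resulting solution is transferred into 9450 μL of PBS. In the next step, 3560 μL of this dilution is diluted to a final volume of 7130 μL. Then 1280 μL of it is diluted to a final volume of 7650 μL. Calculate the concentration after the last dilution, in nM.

0.0489 nM

Overall dilution factor = 500 × 2 × 2.003 × 5.977 = 1.20 × 10⁴.
585 nM / 1.20 × 10⁴ = 0.0489 nM.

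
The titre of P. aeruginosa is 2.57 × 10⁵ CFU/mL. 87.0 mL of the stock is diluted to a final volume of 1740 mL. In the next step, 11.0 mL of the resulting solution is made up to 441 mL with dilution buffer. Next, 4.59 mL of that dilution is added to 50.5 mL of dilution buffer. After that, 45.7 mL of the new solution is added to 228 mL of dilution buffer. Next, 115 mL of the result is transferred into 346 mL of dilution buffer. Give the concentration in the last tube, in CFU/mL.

1.11 CFU/mL

Overall dilution factor = 20 × 40.09 × 12.00 × 5.989 × 4.009 = 2.31 × 10⁵.
2.57 × 10⁵ CFU/mL / 2.31 × 10⁵ = 1.11 CFU/mL.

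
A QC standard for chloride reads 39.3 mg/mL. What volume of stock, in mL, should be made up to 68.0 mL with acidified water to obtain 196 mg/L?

196 mg/L = 0.196 mg/mL.
V₁ = C₂V₂/C₁ = 0.196 × 68.0 / 39.3 = 0.339 mL.

0.339 mL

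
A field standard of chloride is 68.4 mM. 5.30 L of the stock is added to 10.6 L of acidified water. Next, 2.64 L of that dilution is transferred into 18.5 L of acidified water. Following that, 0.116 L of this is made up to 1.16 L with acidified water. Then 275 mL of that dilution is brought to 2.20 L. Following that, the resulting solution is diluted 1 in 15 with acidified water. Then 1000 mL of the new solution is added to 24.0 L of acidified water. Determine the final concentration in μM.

0.0949 μM

Overall dilution factor = 3 × 8.008 × 10 × 8 × 15 × 25 = 7.21 × 10⁵.
68.4 mM / 7.21 × 10⁵ = 9.49 × 10⁻⁵ mM = 0.0949 μM.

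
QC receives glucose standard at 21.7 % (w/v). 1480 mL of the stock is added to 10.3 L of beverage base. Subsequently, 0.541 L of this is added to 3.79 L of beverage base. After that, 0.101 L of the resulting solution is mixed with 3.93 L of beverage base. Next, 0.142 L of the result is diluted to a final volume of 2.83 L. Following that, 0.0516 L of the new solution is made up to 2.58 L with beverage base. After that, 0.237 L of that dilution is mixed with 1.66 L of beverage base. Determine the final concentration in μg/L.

Overall dilution factor = 7.959 × 8.006 × 39.91 × 19.93 × 50 × 8.004 = 2.03 × 10⁷.
21.7 % (w/v) / 2.03 × 10⁷ = 1.07 × 10⁻⁶ % (w/v) = 10.7 μg/L.

10.7 μg/L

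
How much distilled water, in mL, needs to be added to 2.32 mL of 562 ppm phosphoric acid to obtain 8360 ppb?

8360 ppb = 8.36 ppm.
V₂ = C₁V₁/C₂ = 562 × 2.32 / 8.36 = 156 mL.
Diluent to add = V₂ − V₁ = 156 − 2.32 = 154 mL.

154 mL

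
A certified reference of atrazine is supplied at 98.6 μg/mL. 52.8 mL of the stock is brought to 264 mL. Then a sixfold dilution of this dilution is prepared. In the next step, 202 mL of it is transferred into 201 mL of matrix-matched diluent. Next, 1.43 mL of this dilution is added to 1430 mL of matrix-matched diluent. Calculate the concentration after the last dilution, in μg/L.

1.65 μg/L

Overall dilution factor = 5 × 6 × 1.995 × 1001 = 5.99 × 10⁴.
98.6 μg/mL / 5.99 × 10⁴ = 1.65 × 10⁻³ μg/mL = 1.65 μg/L.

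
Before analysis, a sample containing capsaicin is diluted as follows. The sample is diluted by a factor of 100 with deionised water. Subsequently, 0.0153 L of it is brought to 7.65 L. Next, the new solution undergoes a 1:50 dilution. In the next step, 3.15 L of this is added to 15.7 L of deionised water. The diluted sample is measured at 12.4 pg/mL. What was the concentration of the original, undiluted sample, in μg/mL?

186 μg/mL

Overall dilution factor = 100 × 500 × 50 × 5.984 = 1.50 × 10⁷.
Original = 12.4 pg/mL × 1.50 × 10⁷ = 1.86 × 10⁸ pg/mL = 186 μg/mL.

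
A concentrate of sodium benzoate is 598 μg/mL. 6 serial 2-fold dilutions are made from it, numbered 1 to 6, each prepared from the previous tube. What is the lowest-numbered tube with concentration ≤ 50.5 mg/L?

tube 4

Tube n has concentration 598 μg/mL / 2ⁿ.
Need 2ⁿ ≥ 598 μg/mL / 50.5 mg/L = 11.8, so n ≥ 3.57.
First such tube: n = 4.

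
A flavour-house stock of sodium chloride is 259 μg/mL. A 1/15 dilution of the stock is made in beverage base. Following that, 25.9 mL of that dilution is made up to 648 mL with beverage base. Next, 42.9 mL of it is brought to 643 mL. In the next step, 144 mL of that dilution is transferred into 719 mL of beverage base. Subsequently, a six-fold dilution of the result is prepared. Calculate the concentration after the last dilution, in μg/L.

1.28 μg/L

Overall dilution factor = 15 × 25.02 × 14.99 × 5.993 × 6 = 2.02 × 10⁵.
259 μg/mL / 2.02 × 10⁵ = 1.28 × 10⁻³ μg/mL = 1.28 μg/L.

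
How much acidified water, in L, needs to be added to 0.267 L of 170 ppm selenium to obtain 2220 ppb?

20.2 L

2220 ppb = 2.22 ppm.
V₂ = C₁V₁/C₂ = 170 × 0.267 / 2.22 = 20.4 L.
Diluent to add = V₂ − V₁ = 20.4 − 0.267 = 20.2 L.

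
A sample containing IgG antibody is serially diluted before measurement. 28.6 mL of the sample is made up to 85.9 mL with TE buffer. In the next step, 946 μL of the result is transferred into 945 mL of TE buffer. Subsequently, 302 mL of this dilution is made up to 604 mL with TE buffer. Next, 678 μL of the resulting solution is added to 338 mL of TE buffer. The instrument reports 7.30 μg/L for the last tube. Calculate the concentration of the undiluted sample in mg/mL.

Overall dilution factor = 3.003 × 999.9 × 2 × 499.5 = 3.00 × 10⁶.
Original = 7.30 μg/L × 3.00 × 10⁶ = 2.19 × 10⁷ μg/L = 21.9 mg/mL.

21.9 mg/mL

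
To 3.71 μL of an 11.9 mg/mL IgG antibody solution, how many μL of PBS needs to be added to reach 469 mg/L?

90.4 μL

469 mg/L = 0.469 mg/mL.
V₂ = C₁V₁/C₂ = 11.9 × 3.71 / 0.469 = 94.1 μL.
Diluent to add = V₂ − V₁ = 94.1 − 3.71 = 90.4 μL.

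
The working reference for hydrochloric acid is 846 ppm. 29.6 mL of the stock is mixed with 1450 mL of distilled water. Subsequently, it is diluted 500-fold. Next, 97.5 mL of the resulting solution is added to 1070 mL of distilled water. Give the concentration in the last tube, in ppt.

Overall dilution factor = 49.99 × 500 × 11.97 = 2.99 × 10⁵.
846 ppm / 2.99 × 10⁵ = 2.83 × 10⁻³ ppm = 2830 ppt.

2830 ppt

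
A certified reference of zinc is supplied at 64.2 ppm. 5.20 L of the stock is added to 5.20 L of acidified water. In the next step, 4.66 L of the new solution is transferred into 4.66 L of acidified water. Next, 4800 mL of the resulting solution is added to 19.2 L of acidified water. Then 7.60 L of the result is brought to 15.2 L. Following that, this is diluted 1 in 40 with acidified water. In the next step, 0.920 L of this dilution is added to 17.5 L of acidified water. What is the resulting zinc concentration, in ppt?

2000 ppt

Overall dilution factor = 2 × 2 × 5 × 2 × 40 × 20.02 = 3.20 × 10⁴.
64.2 ppm / 3.20 × 10⁴ = 2.00 × 10⁻³ ppm = 2000 ppt.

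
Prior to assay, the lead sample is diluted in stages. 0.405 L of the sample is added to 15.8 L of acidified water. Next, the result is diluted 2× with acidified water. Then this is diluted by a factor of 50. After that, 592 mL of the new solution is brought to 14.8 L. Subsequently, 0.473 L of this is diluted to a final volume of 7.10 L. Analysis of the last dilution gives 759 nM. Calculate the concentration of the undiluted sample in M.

Overall dilution factor = 40.01 × 2 × 50 × 25 × 15.01 = 1.50 × 10⁶.
Original = 759 nM × 1.50 × 10⁶ = 1.14 × 10⁹ nM = 1.14 M.

1.14 M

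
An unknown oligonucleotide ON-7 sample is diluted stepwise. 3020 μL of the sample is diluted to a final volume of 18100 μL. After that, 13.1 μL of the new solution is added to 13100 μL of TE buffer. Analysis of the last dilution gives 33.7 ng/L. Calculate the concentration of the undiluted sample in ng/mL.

Overall dilution factor = 5.993 × 1001 = 5999.
Original = 33.7 ng/L × 5999 = 2.02 × 10⁵ ng/L = 202 ng/mL.

202 ng/mL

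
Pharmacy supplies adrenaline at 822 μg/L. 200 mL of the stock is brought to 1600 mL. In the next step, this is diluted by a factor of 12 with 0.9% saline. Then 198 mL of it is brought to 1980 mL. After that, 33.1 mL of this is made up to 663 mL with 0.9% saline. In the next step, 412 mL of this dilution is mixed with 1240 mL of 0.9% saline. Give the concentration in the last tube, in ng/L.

Overall dilution factor = 8 × 12 × 10 × 20.03 × 4.010 = 7.71 × 10⁴.
822 μg/L / 7.71 × 10⁴ = 0.0107 μg/L = 10.7 ng/L.

10.7 ng/L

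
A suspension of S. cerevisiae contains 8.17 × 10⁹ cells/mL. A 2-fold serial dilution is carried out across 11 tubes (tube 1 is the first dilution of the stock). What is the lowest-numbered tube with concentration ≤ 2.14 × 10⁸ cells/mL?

tube 6

Tube n has concentration 8.17 × 10⁹ cells/mL / 2ⁿ.
Need 2ⁿ ≥ 8.17 × 10⁹ cells/mL / 2.14 × 10⁸ cells/mL = 38.2, so n ≥ 5.25.
First such tube: n = 6.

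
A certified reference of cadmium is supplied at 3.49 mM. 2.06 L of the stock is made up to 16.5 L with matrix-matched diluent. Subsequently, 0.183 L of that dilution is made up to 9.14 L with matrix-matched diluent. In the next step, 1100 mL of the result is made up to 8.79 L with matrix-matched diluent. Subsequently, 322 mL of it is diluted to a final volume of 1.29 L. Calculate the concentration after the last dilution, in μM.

0.273 μM

Overall dilution factor = 8.010 × 49.95 × 7.991 × 4.006 = 1.28 × 10⁴.
3.49 mM / 1.28 × 10⁴ = 2.73 × 10⁻⁴ mM = 0.273 μM.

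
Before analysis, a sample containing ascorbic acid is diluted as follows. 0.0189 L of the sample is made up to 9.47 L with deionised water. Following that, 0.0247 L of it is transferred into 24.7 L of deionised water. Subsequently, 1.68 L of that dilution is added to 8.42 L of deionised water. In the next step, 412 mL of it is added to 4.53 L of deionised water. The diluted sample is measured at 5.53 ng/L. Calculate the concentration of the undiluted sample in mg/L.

200 mg/L

Overall dilution factor = 501.1 × 1001 × 6.012 × 12.00 = 3.62 × 10⁷.
Original = 5.53 ng/L × 3.62 × 10⁷ = 2.00 × 10⁸ ng/L = 200 mg/L.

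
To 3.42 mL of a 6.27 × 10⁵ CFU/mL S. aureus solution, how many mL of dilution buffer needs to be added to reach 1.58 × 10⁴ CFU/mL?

V₂ = C₁V₁/C₂ = 6.27 × 10⁵ × 3.42 / 1.58 × 10⁴ = 136 mL.
Diluent to add = V₂ − V₁ = 136 − 3.42 = 132 mL.

132 mL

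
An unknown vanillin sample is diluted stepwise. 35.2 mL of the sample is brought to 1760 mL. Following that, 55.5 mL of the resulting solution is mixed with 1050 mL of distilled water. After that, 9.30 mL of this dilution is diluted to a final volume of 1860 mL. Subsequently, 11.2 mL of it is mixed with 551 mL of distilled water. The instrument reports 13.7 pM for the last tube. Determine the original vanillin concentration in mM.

0.137 mM

Overall dilution factor = 50 × 19.92 × 200 × 50.20 = 10.00 × 10⁶.
Original = 13.7 pM × 10.00 × 10⁶ = 1.37 × 10⁸ pM = 0.137 mM.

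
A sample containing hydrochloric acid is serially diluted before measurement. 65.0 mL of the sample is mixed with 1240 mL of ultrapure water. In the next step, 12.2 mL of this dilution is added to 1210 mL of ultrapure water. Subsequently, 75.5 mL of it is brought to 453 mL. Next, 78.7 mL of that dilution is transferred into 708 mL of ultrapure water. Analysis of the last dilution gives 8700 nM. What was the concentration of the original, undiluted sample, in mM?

1050 mM

Overall dilution factor = 20.08 × 100.2 × 6 × 9.996 = 1.21 × 10⁵.
Original = 8700 nM × 1.21 × 10⁵ = 1.05 × 10⁹ nM = 1050 mM.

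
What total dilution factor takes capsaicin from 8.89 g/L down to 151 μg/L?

5.89 × 10⁴

Factor = C₀/C_target = 8.89 g/L / 151 μg/L = 5.89 × 10⁴.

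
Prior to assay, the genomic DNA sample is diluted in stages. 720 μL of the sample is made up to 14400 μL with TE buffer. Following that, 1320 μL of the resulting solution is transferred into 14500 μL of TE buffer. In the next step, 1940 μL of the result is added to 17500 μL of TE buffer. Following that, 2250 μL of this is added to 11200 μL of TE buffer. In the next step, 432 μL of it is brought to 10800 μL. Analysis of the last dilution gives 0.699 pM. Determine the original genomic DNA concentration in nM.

251 nM

Overall dilution factor = 20 × 11.98 × 10.02 × 5.978 × 25 = 3.59 × 10⁵.
Original = 0.699 pM × 3.59 × 10⁵ = 2.51 × 10⁵ pM = 251 nM.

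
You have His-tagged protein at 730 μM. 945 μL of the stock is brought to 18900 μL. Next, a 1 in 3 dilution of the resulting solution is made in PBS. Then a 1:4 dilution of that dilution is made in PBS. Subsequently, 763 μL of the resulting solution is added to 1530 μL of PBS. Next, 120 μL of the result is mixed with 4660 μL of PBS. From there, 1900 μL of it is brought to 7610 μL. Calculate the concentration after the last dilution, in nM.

Overall dilution factor = 20 × 3 × 4 × 3.005 × 39.83 × 4.005 = 1.15 × 10⁵.
730 μM / 1.15 × 10⁵ = 6.34 × 10⁻³ μM = 6.34 nM.

6.34 nM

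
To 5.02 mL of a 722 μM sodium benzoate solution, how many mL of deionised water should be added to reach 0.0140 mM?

0.0140 mM = 14.0 μM.
V₂ = C₁V₁/C₂ = 722 × 5.02 / 14.0 = 259 mL.
Diluent to add = V₂ − V₁ = 259 − 5.02 = 254 mL.

254 mL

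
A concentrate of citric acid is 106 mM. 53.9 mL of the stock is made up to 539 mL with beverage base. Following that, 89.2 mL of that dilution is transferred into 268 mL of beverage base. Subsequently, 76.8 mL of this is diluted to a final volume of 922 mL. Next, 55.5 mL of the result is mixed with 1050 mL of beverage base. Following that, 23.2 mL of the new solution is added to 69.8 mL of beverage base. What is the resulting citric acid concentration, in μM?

Overall dilution factor = 10 × 4.004 × 12.01 × 19.92 × 4.009 = 3.84 × 10⁴.
106 mM / 3.84 × 10⁴ = 2.76 × 10⁻³ mM = 2.76 μM.

2.76 μM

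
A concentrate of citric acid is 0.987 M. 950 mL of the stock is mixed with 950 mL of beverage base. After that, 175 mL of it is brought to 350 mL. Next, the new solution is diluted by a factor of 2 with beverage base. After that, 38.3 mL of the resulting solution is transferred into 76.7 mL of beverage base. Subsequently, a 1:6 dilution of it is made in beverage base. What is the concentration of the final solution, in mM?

6.85 mM

Overall dilution factor = 2 × 2 × 2 × 3.003 × 6 = 144.
0.987 M / 144 = 6.85 × 10⁻³ M = 6.85 mM.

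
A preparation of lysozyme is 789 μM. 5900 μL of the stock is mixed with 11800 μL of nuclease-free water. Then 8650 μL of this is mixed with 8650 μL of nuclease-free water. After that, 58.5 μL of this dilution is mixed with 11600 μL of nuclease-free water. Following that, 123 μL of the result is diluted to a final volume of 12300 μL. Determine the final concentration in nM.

Overall dilution factor = 3 × 2 × 199.3 × 100 = 1.20 × 10⁵.
789 μM / 1.20 × 10⁵ = 6.60 × 10⁻³ μM = 6.60 nM.

6.60 nM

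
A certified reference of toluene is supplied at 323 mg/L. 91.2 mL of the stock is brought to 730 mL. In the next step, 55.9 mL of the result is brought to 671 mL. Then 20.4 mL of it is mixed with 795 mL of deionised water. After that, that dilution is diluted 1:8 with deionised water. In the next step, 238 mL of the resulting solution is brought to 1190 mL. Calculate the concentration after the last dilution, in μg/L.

Overall dilution factor = 8.004 × 12.00 × 39.97 × 8 × 5 = 1.54 × 10⁵.
323 mg/L / 1.54 × 10⁵ = 2.10 × 10⁻³ mg/L = 2.10 μg/L.

2.10 μg/L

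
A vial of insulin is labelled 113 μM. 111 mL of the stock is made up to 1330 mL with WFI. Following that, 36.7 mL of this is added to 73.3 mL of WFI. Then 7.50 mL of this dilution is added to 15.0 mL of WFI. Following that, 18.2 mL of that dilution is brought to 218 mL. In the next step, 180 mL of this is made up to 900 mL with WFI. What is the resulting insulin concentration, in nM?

Overall dilution factor = 11.98 × 2.997 × 3 × 11.98 × 5 = 6453.
113 μM / 6453 = 0.0175 μM = 17.5 nM.

17.5 nM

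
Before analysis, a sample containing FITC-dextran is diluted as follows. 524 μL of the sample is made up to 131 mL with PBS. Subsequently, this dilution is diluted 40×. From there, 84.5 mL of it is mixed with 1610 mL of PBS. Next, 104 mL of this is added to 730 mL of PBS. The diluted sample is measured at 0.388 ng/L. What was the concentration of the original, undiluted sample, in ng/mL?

624 ng/mL

Overall dilution factor = 250 × 40 × 20.05 × 8.019 = 1.61 × 10⁶.
Original = 0.388 ng/L × 1.61 × 10⁶ = 6.24 × 10⁵ ng/L = 624 ng/mL.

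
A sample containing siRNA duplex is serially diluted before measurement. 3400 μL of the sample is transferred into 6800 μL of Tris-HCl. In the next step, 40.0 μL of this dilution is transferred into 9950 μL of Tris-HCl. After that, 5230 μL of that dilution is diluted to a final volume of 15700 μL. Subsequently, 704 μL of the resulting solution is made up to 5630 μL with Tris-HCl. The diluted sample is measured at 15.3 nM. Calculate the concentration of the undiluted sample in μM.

275 μM

Overall dilution factor = 3 × 249.8 × 3.002 × 7.997 = 1.80 × 10⁴.
Original = 15.3 nM × 1.80 × 10⁴ = 2.75 × 10⁵ nM = 275 μM.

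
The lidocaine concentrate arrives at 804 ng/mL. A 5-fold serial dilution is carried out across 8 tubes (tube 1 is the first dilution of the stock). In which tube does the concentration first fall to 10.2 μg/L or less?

Tube n has concentration 804 ng/mL / 5ⁿ.
Need 5ⁿ ≥ 804 ng/mL / 10.2 μg/L = 78.8, so n ≥ 2.71.
First such tube: n = 3.

tube 3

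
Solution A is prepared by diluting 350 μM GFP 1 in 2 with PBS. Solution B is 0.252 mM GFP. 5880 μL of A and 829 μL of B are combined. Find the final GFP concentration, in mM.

C_A = 350 μM / 2 = 175 μM.
C_B = 0.252 mM = 252 μM.
C_mix = (C_A·V_A + C_B·V_B)/(V_A + V_B) = (175×5880 + 252×829) / 6709 = 185 μM = 0.185 mM.

0.185 mM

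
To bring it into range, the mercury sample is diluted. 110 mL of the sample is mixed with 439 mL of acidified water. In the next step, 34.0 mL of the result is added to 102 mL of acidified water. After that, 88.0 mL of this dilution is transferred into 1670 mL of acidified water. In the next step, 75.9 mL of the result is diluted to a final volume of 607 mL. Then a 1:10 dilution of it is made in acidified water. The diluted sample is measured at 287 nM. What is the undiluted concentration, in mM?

9.15 mM

Overall dilution factor = 4.991 × 4 × 19.98 × 7.997 × 10 = 3.19 × 10⁴.
Original = 287 nM × 3.19 × 10⁴ = 9.15 × 10⁶ nM = 9.15 mM.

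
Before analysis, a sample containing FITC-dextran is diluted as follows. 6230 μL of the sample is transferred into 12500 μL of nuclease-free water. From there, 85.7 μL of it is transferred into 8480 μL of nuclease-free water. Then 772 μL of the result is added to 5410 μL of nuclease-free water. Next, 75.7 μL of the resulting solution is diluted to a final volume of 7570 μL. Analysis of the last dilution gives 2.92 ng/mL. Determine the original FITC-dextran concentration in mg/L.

Overall dilution factor = 3.006 × 99.95 × 8.008 × 100 = 2.41 × 10⁵.
Original = 2.92 ng/mL × 2.41 × 10⁵ = 7.03 × 10⁵ ng/mL = 703 mg/L.

703 mg/L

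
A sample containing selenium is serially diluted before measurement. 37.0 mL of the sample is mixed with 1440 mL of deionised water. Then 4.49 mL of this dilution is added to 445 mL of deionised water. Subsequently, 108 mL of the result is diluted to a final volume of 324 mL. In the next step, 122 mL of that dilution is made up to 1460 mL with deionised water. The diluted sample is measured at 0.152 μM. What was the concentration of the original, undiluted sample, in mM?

Overall dilution factor = 39.92 × 100.1 × 3 × 11.97 = 1.43 × 10⁵.
Original = 0.152 μM × 1.43 × 10⁵ = 2.18 × 10⁴ μM = 21.8 mM.

21.8 mM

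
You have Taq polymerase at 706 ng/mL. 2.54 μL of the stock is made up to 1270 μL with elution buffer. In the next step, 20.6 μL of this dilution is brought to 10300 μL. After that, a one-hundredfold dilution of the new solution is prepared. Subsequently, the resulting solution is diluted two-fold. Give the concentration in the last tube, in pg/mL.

0.0141 pg/mL

Overall dilution factor = 500 × 500 × 100 × 2 = 5.00 × 10⁷.
706 ng/mL / 5.00 × 10⁷ = 1.41 × 10⁻⁵ ng/mL = 0.0141 pg/mL.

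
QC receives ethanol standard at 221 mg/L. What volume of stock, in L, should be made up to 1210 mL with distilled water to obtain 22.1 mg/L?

V₁ = C₂V₂/C₁ = 22.1 × 1210 / 221 = 121 mL = 0.121 L.

0.121 L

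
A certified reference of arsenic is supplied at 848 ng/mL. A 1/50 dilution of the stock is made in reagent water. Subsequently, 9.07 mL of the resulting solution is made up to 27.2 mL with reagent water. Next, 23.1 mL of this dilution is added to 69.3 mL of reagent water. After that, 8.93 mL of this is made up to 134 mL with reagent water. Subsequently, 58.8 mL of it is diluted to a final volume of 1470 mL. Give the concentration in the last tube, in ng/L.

Overall dilution factor = 50 × 2.999 × 4 × 15.01 × 25 = 2.25 × 10⁵.
848 ng/mL / 2.25 × 10⁵ = 3.77 × 10⁻³ ng/mL = 3.77 ng/L.

3.77 ng/L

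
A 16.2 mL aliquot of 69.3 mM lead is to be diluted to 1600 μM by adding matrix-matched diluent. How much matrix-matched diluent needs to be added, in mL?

685 mL

1600 μM = 1.60 mM.
V₂ = C₁V₁/C₂ = 69.3 × 16.2 / 1.60 = 702 mL.
Diluent to add = V₂ − V₁ = 702 − 16.2 = 685 mL.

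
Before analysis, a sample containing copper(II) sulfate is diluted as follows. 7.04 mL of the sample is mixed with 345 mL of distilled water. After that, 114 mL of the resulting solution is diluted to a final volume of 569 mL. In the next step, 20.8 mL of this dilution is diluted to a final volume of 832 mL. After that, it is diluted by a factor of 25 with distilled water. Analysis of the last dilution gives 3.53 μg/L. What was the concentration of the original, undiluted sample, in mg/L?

881 mg/L

Overall dilution factor = 50.01 × 4.991 × 40 × 25 = 2.50 × 10⁵.
Original = 3.53 μg/L × 2.50 × 10⁵ = 8.81 × 10⁵ μg/L = 881 mg/L.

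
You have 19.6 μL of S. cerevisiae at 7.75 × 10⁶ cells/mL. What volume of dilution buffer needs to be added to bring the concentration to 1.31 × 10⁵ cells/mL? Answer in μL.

1140 μL

V₂ = C₁V₁/C₂ = 7.75 × 10⁶ × 19.6 / 1.31 × 10⁵ = 1160 μL.
Diluent to add = V₂ − V₁ = 1160 − 19.6 = 1140 μL.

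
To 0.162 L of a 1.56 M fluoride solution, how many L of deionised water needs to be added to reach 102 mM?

2.32 L

102 mM = 0.102 M.
V₂ = C₁V₁/C₂ = 1.56 × 0.162 / 0.102 = 2.48 L.
Diluent to add = V₂ − V₁ = 2.48 − 0.162 = 2.32 L.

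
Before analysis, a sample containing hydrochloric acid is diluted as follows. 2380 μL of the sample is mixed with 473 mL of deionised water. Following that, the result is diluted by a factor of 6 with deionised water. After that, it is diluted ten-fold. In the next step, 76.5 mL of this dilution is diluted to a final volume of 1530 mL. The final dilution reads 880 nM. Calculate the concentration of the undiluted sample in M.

0.211 M

Overall dilution factor = 199.7 × 6 × 10 × 20 = 2.40 × 10⁵.
Original = 880 nM × 2.40 × 10⁵ = 2.11 × 10⁸ nM = 0.211 M.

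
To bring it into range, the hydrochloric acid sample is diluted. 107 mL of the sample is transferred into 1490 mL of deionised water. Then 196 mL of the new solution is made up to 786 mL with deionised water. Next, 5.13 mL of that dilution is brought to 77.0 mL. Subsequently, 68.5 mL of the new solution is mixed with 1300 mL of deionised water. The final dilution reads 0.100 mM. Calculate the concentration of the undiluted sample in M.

Overall dilution factor = 14.93 × 4.010 × 15.01 × 19.98 = 1.79 × 10⁴.
Original = 0.100 mM × 1.79 × 10⁴ = 1795 mM = 1.79 M.

1.79 M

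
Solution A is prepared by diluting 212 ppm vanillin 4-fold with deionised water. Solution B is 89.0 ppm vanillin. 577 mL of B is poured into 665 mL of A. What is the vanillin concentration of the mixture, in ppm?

C_A = 212 ppm / 4 = 53.0 ppm.
C_mix = (C_A·V_A + C_B·V_B)/(V_A + V_B) = (53.0×665 + 89.0×577) / 1242 = 69.7 ppm.

69.7 ppm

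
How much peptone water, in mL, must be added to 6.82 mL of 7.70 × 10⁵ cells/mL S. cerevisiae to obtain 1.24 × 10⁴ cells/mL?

417 mL

V₂ = C₁V₁/C₂ = 7.70 × 10⁵ × 6.82 / 1.24 × 10⁴ = 424 mL.
Diluent to add = V₂ − V₁ = 424 − 6.82 = 417 mL.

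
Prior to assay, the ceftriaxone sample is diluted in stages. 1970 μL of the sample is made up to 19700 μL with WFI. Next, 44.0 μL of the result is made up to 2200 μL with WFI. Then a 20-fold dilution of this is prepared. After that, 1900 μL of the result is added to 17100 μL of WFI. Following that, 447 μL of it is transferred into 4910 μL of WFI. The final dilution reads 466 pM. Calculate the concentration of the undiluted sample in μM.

558 μM

Overall dilution factor = 10 × 50 × 20 × 10 × 11.98 = 1.20 × 10⁶.
Original = 466 pM × 1.20 × 10⁶ = 5.58 × 10⁸ pM = 558 μM.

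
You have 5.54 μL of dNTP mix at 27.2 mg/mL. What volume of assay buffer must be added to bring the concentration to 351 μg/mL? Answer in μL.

424 μL

351 μg/mL = 0.351 mg/mL.
V₂ = C₁V₁/C₂ = 27.2 × 5.54 / 0.351 = 429 μL.
Diluent to add = V₂ − V₁ = 429 − 5.54 = 424 μL.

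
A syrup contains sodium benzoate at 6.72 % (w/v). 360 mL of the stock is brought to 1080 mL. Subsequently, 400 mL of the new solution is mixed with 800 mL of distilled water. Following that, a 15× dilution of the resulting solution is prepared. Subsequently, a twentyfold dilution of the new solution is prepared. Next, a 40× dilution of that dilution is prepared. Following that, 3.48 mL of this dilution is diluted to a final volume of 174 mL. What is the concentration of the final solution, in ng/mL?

12.4 ng/mL

Overall dilution factor = 3 × 3 × 15 × 20 × 40 × 50 = 5.40 × 10⁶.
6.72 % (w/v) / 5.40 × 10⁶ = 1.24 × 10⁻⁶ % (w/v) = 12.4 ng/mL.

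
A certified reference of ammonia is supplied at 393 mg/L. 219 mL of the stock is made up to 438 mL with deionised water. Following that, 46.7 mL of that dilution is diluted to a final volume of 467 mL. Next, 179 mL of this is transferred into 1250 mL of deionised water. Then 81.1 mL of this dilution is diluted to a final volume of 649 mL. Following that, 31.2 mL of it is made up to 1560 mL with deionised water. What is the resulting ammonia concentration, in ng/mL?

6.15 ng/mL

Overall dilution factor = 2 × 10 × 7.983 × 8.002 × 50 = 6.39 × 10⁴.
393 mg/L / 6.39 × 10⁴ = 6.15 × 10⁻³ mg/L = 6.15 ng/mL.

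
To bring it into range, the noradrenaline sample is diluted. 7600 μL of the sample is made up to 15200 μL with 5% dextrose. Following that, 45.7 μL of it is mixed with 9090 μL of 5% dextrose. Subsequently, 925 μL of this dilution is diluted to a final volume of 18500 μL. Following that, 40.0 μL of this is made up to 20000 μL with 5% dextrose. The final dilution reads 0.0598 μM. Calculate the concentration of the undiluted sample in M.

Overall dilution factor = 2 × 199.9 × 20 × 500 = 4.00 × 10⁶.
Original = 0.0598 μM × 4.00 × 10⁶ = 2.39 × 10⁵ μM = 0.239 M.

0.239 M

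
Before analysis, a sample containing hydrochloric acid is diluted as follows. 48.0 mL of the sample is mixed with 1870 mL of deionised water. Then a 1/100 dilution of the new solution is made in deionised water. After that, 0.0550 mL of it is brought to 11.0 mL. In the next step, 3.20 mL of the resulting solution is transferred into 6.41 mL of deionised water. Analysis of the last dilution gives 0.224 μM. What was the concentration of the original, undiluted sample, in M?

0.538 M

Overall dilution factor = 39.96 × 100 × 200 × 3.003 = 2.40 × 10⁶.
Original = 0.224 μM × 2.40 × 10⁶ = 5.38 × 10⁵ μM = 0.538 M.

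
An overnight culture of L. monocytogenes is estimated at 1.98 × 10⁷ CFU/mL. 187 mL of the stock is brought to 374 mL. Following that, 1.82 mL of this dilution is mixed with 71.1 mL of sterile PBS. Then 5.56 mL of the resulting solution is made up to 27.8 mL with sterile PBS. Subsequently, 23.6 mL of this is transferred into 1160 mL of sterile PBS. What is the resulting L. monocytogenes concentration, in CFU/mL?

985 CFU/mL

Overall dilution factor = 2 × 40.07 × 5 × 50.15 = 2.01 × 10⁴.
1.98 × 10⁷ CFU/mL / 2.01 × 10⁴ = 985 CFU/mL.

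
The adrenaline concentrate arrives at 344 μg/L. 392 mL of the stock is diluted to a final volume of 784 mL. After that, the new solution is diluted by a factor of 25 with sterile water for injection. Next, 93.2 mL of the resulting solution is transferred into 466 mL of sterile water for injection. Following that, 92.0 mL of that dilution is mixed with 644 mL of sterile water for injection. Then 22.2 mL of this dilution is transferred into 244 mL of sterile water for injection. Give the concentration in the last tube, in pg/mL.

12.0 pg/mL

Overall dilution factor = 2 × 25 × 6 × 8 × 11.99 = 2.88 × 10⁴.
344 μg/L / 2.88 × 10⁴ = 0.0120 μg/L = 12.0 pg/mL.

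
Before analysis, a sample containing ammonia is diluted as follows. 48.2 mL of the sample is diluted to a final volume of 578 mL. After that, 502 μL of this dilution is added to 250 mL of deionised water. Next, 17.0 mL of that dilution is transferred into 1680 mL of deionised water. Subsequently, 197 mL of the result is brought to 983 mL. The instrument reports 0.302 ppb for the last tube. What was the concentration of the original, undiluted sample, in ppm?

900 ppm

Overall dilution factor = 11.99 × 499.0 × 99.82 × 4.990 = 2.98 × 10⁶.
Original = 0.302 ppb × 2.98 × 10⁶ = 9.00 × 10⁵ ppb = 900 ppm.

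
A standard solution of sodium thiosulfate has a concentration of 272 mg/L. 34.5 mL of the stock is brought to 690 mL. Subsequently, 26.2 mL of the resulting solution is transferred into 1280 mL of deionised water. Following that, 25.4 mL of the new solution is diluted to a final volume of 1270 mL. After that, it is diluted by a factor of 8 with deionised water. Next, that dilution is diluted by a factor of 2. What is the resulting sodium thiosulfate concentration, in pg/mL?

341 pg/mL

Overall dilution factor = 20 × 49.85 × 50 × 8 × 2 = 7.98 × 10⁵.
272 mg/L / 7.98 × 10⁵ = 3.41 × 10⁻⁴ mg/L = 341 pg/mL.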